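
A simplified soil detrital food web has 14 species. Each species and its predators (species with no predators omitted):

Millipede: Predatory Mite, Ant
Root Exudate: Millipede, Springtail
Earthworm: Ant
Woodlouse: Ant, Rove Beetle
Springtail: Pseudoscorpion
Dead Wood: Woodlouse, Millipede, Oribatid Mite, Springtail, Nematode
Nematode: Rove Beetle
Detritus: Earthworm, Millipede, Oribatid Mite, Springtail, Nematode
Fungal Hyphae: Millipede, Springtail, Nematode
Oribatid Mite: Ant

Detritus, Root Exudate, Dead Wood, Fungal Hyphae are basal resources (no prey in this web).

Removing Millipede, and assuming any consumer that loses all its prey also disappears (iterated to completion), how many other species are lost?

Remove Millipede.
Round 1: Predatory Mite (all prey gone) → extinct.
No further losses. Total secondary extinctions: 1.

1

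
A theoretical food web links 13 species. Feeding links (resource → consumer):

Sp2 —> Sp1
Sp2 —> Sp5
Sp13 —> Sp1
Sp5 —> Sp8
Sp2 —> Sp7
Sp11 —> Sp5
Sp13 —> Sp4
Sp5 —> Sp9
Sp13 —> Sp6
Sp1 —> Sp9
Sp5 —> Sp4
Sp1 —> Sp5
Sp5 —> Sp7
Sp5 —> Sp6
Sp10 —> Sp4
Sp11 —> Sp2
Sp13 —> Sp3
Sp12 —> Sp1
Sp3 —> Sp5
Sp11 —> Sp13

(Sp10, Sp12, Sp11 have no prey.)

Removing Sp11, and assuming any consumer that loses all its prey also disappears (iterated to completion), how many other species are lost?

3

Remove Sp11.
Round 1: Sp2 (all prey gone), Sp13 (all prey gone) → extinct.
Round 2: Sp3 (all prey gone) → extinct.
No further losses. Total secondary extinctions: 3.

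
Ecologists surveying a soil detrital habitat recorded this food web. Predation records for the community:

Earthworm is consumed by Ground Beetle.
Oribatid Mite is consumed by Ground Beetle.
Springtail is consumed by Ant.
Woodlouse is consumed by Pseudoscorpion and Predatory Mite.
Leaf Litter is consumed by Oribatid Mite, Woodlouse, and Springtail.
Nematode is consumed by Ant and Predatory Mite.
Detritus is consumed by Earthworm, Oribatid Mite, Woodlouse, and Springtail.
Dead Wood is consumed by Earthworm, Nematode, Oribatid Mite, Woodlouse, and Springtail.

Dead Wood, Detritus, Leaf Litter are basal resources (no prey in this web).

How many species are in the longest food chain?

One longest chain: Dead Wood → Earthworm → Ground Beetle.
It has 3 species and 2 links.

3 species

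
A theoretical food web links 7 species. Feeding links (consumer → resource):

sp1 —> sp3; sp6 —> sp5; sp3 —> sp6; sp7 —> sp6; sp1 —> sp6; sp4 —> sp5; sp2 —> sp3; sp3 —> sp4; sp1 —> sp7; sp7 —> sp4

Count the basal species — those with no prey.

Basal species (no prey listed): sp5.
Count: 1.

1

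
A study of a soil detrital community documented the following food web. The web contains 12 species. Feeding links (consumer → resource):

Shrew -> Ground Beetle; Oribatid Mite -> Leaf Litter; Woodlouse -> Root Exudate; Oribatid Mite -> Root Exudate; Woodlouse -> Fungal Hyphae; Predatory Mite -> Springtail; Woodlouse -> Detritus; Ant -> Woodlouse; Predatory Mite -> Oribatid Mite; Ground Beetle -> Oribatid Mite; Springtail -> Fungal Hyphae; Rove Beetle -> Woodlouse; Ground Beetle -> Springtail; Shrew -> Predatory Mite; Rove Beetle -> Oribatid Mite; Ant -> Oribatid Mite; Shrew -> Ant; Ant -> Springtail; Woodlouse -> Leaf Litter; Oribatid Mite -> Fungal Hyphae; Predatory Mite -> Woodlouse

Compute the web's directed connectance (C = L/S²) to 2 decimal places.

C = 0.15

The web has S = 12 species and L = 21 feeding links.
C = L / S² = 21 / 144 = 0.1458 ≈ 0.15.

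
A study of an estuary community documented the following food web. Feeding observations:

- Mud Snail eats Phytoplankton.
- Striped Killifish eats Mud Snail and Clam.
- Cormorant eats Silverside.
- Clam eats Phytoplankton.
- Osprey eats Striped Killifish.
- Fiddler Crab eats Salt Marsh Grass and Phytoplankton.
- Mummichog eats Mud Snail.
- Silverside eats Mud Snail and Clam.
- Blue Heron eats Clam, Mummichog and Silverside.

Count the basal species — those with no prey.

Basal species (no prey listed): Phytoplankton, Salt Marsh Grass.
Count: 2.

2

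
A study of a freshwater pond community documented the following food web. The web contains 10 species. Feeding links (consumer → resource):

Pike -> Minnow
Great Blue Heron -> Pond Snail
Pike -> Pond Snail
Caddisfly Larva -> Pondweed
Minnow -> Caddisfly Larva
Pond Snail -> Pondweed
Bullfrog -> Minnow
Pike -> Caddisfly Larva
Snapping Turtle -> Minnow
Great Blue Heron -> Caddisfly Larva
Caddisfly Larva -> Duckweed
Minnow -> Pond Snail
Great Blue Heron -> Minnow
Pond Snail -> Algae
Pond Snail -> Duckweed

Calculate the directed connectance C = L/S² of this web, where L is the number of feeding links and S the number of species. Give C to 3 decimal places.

C = 0.150

The web has S = 10 species and L = 15 feeding links.
C = L / S² = 15 / 100 = 0.1500 ≈ 0.150.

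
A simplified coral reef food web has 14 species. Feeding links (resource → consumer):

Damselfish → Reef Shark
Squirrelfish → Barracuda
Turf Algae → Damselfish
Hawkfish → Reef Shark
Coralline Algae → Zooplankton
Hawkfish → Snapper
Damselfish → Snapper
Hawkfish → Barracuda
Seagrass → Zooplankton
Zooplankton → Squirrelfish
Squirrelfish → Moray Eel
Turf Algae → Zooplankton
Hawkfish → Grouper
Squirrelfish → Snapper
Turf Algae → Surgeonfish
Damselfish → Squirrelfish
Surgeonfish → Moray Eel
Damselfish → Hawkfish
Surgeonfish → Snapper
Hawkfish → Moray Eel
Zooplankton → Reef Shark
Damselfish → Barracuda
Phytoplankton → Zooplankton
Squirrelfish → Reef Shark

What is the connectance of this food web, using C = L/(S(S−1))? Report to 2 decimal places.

C = 0.13

The web has S = 14 species and L = 24 feeding links.
C = L / (S(S−1)) = 24 / 182 = 0.1319 ≈ 0.13.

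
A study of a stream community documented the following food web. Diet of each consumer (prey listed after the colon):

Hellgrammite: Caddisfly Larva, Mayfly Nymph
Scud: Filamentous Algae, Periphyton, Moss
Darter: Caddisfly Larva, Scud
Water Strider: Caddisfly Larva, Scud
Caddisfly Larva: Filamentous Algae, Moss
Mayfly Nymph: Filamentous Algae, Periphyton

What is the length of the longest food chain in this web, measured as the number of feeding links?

2 links

One longest chain: Filamentous Algae → Caddisfly Larva → Hellgrammite.
It has 3 species and 2 links.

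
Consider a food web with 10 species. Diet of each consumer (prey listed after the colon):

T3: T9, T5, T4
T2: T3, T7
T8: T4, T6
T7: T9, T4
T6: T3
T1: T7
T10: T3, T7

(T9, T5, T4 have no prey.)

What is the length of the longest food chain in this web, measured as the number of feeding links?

One longest chain: T9 → T3 → T6 → T8.
It has 4 species and 3 links.

3 links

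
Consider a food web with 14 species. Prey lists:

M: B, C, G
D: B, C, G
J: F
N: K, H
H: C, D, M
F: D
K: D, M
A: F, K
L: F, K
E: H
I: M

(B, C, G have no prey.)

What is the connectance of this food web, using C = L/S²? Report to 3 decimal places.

The web has S = 14 species and L = 21 feeding links.
C = L / S² = 21 / 196 = 0.1071 ≈ 0.107.

C = 0.107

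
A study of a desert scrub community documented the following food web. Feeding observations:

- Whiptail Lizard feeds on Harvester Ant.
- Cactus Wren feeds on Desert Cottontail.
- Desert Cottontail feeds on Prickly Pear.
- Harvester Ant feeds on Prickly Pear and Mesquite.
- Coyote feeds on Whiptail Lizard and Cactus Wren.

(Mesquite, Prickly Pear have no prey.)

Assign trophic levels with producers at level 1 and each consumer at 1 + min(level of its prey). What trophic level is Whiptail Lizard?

Mesquite is a producer → level 1.
Harvester Ant eats Mesquite → level 2.
Whiptail Lizard eats Harvester Ant → level 3.
No prey of Whiptail Lizard is below level 2, so 3 is the minimum.

Trophic level 3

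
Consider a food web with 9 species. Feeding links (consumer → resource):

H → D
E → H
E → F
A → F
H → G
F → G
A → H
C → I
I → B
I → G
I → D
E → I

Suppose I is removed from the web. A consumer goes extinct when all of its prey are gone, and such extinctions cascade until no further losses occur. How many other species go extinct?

Remove I.
Round 1: C (all prey gone) → extinct.
No further losses. Total secondary extinctions: 1.

1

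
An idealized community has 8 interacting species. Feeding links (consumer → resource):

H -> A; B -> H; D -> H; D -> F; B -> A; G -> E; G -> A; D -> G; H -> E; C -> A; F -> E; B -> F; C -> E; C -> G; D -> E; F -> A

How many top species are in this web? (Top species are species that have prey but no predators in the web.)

Top species (has prey, but nothing eats it): C, B, D.
Count: 3.

3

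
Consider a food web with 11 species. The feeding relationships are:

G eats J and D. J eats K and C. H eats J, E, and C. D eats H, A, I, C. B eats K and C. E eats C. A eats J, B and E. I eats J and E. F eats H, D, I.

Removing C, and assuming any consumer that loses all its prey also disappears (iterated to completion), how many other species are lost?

Remove C.
Round 1: E (all prey gone) → extinct.
No further losses. Total secondary extinctions: 1.

1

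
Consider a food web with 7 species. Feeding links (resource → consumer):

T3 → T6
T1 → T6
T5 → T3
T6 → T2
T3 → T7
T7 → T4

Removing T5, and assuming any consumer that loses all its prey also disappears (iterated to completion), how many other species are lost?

3

Remove T5.
Round 1: T3 (all prey gone) → extinct.
Round 2: T7 (all prey gone) → extinct.
Round 3: T4 (all prey gone) → extinct.
No further losses. Total secondary extinctions: 3.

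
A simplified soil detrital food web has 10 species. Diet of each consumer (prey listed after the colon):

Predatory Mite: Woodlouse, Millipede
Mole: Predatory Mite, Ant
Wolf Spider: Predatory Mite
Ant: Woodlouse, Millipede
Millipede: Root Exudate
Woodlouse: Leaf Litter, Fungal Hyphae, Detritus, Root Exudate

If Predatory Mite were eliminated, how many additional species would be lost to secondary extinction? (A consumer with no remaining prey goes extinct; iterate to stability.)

Remove Predatory Mite.
Round 1: Wolf Spider (all prey gone) → extinct.
No further losses. Total secondary extinctions: 1.

1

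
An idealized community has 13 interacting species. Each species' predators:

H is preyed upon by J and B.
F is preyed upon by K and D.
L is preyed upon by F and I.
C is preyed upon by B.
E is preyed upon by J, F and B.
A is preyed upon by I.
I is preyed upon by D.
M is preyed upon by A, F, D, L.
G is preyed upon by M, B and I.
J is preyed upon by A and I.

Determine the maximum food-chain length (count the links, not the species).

One longest chain: H → J → A → I → D.
It has 5 species and 4 links.

4 links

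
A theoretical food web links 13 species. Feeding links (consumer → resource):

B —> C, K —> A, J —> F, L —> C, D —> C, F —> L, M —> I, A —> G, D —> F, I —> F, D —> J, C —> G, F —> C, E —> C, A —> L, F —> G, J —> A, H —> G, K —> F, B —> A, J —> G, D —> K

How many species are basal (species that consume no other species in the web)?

1

Basal species (no prey listed): G.
Count: 1.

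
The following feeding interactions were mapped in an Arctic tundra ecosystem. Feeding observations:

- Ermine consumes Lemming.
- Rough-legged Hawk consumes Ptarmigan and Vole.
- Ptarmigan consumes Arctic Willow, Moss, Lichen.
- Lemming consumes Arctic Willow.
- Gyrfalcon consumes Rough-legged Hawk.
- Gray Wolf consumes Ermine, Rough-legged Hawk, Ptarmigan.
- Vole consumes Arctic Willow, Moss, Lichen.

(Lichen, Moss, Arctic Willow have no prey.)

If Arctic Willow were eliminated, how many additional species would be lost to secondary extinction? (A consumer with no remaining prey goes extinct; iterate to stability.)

2

Remove Arctic Willow.
Round 1: Lemming (all prey gone) → extinct.
Round 2: Ermine (all prey gone) → extinct.
No further losses. Total secondary extinctions: 2.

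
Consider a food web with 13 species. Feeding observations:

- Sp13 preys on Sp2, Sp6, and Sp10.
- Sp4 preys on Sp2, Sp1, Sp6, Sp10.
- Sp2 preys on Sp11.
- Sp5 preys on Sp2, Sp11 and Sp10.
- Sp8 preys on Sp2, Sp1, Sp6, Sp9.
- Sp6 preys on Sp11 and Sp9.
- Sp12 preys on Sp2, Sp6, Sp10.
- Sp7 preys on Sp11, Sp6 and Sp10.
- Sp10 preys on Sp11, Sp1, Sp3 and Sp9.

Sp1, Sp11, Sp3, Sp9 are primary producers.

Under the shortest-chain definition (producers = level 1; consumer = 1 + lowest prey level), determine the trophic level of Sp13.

Sp11 is a producer → level 1.
Sp2 eats Sp11 → level 2.
Sp13 eats Sp2 → level 3.
No prey of Sp13 is below level 2, so 3 is the minimum.

Trophic level 3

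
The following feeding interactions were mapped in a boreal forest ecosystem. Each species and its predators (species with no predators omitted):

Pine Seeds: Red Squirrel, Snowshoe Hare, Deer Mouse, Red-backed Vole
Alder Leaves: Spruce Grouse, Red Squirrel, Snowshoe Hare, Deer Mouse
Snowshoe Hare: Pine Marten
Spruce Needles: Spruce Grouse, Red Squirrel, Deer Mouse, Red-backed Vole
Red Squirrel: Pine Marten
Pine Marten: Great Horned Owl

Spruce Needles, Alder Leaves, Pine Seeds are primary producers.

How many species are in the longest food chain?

4 species

One longest chain: Spruce Needles → Red Squirrel → Pine Marten → Great Horned Owl.
It has 4 species and 3 links.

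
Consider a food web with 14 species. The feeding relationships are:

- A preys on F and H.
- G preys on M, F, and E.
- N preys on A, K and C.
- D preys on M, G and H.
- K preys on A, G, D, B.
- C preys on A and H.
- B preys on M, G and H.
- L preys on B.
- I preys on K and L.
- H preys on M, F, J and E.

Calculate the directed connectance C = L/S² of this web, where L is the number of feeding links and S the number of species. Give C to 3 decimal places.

The web has S = 14 species and L = 27 feeding links.
C = L / S² = 27 / 196 = 0.1378 ≈ 0.138.

C = 0.138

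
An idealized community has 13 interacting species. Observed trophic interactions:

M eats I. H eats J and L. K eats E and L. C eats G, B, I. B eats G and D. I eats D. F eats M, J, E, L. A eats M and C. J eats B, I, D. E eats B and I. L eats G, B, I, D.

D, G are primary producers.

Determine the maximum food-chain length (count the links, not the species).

3 links

One longest chain: D → I → M → A.
It has 4 species and 3 links.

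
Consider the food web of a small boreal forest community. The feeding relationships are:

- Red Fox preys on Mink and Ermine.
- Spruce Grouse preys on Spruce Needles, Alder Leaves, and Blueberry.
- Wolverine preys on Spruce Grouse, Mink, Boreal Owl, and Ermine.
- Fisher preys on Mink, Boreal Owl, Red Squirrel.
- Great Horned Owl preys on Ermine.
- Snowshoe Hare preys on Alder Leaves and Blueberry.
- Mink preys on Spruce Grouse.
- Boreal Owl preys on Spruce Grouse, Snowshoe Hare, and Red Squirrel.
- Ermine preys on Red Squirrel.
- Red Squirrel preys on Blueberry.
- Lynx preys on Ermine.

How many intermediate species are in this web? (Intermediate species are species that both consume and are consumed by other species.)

6

Intermediate species (has both prey and predators): Snowshoe Hare, Spruce Grouse, Red Squirrel, Ermine, Boreal Owl, Mink.
Count: 6.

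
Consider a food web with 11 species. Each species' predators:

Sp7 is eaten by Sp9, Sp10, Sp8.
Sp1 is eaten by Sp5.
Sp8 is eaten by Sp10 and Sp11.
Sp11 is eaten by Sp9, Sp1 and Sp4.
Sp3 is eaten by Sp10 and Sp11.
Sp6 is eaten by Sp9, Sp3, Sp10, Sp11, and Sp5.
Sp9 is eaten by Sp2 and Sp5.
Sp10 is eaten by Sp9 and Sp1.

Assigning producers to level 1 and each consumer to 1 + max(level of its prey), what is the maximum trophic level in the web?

5

Producers (level 1): Sp6, Sp7.
Sp6 → Sp3 → Sp11 → Sp9 → Sp5 gives Sp5 level 5.
No species has a prey at level 5, so no species reaches level 6.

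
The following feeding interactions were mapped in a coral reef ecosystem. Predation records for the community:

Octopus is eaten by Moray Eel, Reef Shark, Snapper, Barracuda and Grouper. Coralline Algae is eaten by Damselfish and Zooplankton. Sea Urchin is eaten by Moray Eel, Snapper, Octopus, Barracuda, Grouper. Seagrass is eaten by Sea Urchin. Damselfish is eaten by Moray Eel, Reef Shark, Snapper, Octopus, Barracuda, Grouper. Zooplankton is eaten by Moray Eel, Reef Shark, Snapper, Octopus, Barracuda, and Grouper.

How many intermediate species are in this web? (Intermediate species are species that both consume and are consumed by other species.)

4

Intermediate species (has both prey and predators): Zooplankton, Damselfish, Sea Urchin, Octopus.
Count: 4.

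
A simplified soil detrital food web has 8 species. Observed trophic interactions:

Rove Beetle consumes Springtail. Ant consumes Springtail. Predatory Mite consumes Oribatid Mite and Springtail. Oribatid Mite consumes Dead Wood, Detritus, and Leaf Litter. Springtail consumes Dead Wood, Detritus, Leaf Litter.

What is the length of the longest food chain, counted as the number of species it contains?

3 species

One longest chain: Leaf Litter → Springtail → Rove Beetle.
It has 3 species and 2 links.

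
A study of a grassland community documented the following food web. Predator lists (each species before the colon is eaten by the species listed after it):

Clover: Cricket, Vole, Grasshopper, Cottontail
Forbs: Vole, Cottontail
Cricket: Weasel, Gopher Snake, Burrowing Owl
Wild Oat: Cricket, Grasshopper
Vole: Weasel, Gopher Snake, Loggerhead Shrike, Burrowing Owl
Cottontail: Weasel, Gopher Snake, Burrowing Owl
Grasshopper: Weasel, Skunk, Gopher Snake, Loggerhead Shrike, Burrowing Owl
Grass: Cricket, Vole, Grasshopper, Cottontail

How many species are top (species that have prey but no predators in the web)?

Top species (has prey, but nothing eats it): Weasel, Skunk, Gopher Snake, Loggerhead Shrike, Burrowing Owl.
Count: 5.

5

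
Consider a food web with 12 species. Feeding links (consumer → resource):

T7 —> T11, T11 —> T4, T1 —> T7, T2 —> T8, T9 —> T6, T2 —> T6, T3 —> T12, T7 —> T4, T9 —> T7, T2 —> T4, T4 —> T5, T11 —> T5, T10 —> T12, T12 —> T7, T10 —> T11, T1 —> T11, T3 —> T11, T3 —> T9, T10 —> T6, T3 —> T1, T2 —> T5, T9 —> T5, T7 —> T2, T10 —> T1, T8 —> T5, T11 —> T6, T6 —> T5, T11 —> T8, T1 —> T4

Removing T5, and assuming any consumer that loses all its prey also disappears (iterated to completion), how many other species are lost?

11

Remove T5.
Round 1: T8 (all prey gone), T6 (all prey gone), T4 (all prey gone) → extinct.
Round 2: T2 (all prey gone), T11 (all prey gone) → extinct.
Round 3: T7 (all prey gone) → extinct.
Round 4: T9 (all prey gone), T1 (all prey gone), T12 (all prey gone) → extinct.
Round 5: T3 (all prey gone), T10 (all prey gone) → extinct.
No further losses. Total secondary extinctions: 11.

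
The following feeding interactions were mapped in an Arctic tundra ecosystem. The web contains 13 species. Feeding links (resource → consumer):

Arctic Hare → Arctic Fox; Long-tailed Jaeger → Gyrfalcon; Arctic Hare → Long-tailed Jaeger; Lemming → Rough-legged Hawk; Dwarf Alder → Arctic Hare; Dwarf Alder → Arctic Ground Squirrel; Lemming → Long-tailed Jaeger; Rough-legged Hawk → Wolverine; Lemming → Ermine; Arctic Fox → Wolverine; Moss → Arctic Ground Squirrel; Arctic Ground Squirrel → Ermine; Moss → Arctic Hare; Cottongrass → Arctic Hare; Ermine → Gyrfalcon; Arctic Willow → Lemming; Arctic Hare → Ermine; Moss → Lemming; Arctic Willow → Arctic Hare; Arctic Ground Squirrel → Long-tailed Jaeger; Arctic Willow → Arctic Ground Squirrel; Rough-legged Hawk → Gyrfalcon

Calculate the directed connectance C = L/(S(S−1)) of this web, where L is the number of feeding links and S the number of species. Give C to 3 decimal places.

The web has S = 13 species and L = 22 feeding links.
C = L / (S(S−1)) = 22 / 156 = 0.1410 ≈ 0.141.

C = 0.141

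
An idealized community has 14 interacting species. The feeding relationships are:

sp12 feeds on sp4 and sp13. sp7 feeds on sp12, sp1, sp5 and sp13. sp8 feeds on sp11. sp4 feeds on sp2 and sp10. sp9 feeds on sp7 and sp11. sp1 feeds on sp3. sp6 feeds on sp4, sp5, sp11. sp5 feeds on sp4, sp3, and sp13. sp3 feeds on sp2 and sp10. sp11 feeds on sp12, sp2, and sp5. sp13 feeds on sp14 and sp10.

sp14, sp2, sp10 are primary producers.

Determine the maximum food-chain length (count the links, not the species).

4 links

One longest chain: sp2 → sp4 → sp5 → sp11 → sp9.
It has 5 species and 4 links.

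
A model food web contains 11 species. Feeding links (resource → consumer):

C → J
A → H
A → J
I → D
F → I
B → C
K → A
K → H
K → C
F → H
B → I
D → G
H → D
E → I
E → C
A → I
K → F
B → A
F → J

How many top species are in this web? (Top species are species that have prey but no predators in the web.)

2

Top species (has prey, but nothing eats it): J, G.
Count: 2.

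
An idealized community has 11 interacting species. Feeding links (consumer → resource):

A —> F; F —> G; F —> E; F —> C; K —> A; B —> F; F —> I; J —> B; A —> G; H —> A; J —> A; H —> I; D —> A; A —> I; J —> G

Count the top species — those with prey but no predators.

4

Top species (has prey, but nothing eats it): H, J, K, D.
Count: 4.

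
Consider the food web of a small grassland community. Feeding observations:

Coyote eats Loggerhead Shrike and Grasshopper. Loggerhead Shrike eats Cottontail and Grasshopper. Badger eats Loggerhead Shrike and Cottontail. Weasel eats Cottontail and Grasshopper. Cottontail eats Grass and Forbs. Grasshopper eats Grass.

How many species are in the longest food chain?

One longest chain: Grass → Cottontail → Loggerhead Shrike → Coyote.
It has 4 species and 3 links.

4 species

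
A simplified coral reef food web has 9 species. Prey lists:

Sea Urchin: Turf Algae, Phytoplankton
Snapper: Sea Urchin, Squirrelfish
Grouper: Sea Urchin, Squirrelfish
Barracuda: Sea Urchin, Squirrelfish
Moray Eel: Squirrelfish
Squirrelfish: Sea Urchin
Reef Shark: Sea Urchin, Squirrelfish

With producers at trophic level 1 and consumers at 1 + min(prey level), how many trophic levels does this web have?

4

Producers (level 1): Turf Algae, Phytoplankton.
Following each consumer down to its lowest-level prey: Turf Algae → Sea Urchin → Squirrelfish → Moray Eel (levels 1 through 4).
All prey of Moray Eel (Squirrelfish 3) are at level 3 or above, so Moray Eel is at level 1 + 3 = 4.
Every consumer has at least one prey at level 3 or below, so none exceeds level 4.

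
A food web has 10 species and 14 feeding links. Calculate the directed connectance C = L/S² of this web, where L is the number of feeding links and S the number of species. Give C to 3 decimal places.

C = 0.140

The web has S = 10 species and L = 14 feeding links.
C = L / S² = 14 / 100 = 0.1400 ≈ 0.140.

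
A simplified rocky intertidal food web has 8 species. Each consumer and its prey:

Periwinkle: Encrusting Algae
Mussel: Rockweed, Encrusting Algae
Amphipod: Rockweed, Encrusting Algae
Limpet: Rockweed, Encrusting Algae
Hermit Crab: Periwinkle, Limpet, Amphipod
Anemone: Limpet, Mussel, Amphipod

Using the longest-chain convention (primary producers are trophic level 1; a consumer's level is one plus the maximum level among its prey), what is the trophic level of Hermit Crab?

Encrusting Algae is a producer → level 1.
Periwinkle eats Encrusting Algae → level 2.
Hermit Crab eats Periwinkle (level 2); other prey at levels: Limpet 2, Amphipod 2 → level 3.

Trophic level 3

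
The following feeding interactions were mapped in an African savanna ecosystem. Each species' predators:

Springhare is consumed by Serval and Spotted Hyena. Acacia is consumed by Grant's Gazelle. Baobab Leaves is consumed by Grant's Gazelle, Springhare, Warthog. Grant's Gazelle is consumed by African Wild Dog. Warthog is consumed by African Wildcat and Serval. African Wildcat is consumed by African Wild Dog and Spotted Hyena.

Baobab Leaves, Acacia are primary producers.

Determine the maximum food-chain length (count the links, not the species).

3 links

One longest chain: Baobab Leaves → Warthog → African Wildcat → African Wild Dog.
It has 4 species and 3 links.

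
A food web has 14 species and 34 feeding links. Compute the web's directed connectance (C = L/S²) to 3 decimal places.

The web has S = 14 species and L = 34 feeding links.
C = L / S² = 34 / 196 = 0.1735 ≈ 0.173.

C = 0.173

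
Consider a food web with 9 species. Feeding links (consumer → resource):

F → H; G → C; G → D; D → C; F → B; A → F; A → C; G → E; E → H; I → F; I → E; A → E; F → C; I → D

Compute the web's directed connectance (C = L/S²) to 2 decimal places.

The web has S = 9 species and L = 14 feeding links.
C = L / S² = 14 / 81 = 0.1728 ≈ 0.17.

C = 0.17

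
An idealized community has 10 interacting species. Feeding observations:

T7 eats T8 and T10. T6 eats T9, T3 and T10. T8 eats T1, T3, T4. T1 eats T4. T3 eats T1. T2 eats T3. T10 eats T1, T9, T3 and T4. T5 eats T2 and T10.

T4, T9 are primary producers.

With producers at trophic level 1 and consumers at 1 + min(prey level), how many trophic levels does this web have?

4

Producers (level 1): T4, T9.
Following each consumer down to its lowest-level prey: T4 → T1 → T3 → T2 (levels 1 through 4).
All prey of T2 (T3 3) are at level 3 or above, so T2 is at level 1 + 3 = 4.
Every consumer has at least one prey at level 3 or below, so none exceeds level 4.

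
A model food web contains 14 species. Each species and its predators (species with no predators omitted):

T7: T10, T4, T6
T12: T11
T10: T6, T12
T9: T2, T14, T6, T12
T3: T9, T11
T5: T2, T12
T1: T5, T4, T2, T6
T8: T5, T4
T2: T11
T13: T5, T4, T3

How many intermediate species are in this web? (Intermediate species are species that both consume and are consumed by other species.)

Intermediate species (has both prey and predators): T5, T10, T3, T9, T2, T12.
Count: 6.

6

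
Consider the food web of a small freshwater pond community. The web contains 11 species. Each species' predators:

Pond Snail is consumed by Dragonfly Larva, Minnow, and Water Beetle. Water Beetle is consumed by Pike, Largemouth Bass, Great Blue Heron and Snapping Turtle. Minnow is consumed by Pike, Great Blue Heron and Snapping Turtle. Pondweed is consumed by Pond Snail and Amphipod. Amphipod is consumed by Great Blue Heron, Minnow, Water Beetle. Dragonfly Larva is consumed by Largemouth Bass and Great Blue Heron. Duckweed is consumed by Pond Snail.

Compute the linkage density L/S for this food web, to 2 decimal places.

There are L = 18 links among S = 11 species.
L/S = 18/11 = 1.6364 ≈ 1.64.

L/S = 1.64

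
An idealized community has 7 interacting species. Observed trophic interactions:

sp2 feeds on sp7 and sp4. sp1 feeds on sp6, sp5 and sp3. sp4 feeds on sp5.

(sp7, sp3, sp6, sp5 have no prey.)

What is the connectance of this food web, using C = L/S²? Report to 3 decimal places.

C = 0.122

The web has S = 7 species and L = 6 feeding links.
C = L / S² = 6 / 49 = 0.1224 ≈ 0.122.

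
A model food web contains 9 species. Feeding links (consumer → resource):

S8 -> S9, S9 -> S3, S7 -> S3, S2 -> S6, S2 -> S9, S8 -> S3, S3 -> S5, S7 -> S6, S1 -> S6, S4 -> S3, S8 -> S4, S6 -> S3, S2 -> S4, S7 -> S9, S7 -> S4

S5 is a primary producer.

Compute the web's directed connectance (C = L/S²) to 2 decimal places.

The web has S = 9 species and L = 15 feeding links.
C = L / S² = 15 / 81 = 0.1852 ≈ 0.19.

C = 0.19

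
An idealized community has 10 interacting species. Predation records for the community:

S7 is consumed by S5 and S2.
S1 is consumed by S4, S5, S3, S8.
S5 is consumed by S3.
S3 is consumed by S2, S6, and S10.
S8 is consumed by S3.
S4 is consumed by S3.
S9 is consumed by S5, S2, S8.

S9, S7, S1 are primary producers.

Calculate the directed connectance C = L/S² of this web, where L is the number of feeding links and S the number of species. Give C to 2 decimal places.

C = 0.15

The web has S = 10 species and L = 15 feeding links.
C = L / S² = 15 / 100 = 0.1500 ≈ 0.15.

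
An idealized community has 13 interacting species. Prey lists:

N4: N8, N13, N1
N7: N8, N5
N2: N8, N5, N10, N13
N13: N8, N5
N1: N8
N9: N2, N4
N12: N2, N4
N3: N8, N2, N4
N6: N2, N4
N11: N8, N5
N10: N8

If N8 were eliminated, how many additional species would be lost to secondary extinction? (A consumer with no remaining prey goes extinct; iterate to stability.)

2

Remove N8.
Round 1: N10 (all prey gone), N1 (all prey gone) → extinct.
No further losses. Total secondary extinctions: 2.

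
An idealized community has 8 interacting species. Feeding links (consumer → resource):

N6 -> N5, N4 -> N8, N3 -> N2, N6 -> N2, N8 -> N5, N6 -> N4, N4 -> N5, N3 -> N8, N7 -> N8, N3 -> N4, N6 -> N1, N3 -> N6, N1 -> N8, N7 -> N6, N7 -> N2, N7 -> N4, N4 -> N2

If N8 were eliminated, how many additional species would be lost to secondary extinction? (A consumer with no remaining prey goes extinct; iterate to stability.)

Remove N8.
Round 1: N1 (all prey gone) → extinct.
No further losses. Total secondary extinctions: 1.

1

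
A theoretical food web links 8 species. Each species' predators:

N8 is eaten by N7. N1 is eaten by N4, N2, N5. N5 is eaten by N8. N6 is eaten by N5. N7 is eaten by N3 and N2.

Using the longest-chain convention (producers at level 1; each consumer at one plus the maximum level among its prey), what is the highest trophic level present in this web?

Producers (level 1): N6, N1.
N6 → N5 → N8 → N7 → N3 gives N3 level 5.
No species has a prey at level 5, so no species reaches level 6.

5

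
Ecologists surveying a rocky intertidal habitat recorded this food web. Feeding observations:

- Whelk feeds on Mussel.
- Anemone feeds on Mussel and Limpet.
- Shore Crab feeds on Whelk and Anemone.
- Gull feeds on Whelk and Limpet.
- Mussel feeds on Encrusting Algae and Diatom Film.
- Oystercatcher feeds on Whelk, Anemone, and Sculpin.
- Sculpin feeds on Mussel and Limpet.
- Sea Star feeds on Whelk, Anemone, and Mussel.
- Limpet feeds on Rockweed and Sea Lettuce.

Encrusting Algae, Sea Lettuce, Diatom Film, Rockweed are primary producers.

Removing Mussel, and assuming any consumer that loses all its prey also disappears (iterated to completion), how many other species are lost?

Remove Mussel.
Round 1: Whelk (all prey gone) → extinct.
No further losses. Total secondary extinctions: 1.

1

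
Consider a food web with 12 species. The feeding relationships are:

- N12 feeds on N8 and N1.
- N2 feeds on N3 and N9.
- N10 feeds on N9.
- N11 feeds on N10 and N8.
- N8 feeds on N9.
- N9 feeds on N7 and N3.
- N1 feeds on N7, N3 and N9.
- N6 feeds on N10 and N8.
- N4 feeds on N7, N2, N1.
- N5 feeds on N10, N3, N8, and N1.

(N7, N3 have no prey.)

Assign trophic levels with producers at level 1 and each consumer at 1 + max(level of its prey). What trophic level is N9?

Trophic level 2

N7 is a producer → level 1.
N9 eats N7 (level 1); other prey at levels: N3 1 → level 2.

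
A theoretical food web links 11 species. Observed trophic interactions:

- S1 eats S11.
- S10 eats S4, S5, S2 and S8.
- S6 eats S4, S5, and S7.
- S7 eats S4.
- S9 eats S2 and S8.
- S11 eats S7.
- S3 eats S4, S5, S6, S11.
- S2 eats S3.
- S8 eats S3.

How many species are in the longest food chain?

6 species

One longest chain: S4 → S7 → S6 → S3 → S2 → S9.
It has 6 species and 5 links.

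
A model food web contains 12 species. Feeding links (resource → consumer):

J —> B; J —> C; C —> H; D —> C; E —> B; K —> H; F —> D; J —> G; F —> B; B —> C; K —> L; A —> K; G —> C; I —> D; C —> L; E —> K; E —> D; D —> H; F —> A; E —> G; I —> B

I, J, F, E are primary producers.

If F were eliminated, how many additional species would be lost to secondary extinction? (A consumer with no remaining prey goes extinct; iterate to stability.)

Remove F.
Round 1: A (all prey gone) → extinct.
No further losses. Total secondary extinctions: 1.

1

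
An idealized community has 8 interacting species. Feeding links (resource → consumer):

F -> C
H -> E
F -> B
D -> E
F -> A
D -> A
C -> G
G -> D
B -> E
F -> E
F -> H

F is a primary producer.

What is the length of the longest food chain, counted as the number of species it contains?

5 species

One longest chain: F → C → G → D → A.
It has 5 species and 4 links.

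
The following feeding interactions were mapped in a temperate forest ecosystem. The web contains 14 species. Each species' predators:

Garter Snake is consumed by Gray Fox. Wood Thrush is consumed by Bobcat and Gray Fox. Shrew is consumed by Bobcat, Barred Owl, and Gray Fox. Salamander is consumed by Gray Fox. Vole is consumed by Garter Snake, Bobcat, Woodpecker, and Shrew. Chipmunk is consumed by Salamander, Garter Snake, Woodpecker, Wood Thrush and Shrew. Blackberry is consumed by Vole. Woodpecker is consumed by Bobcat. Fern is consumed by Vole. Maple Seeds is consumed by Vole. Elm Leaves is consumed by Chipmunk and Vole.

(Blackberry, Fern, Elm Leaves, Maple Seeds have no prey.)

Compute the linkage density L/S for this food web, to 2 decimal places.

L/S = 1.57

There are L = 22 links among S = 14 species.
L/S = 22/14 = 1.5714 ≈ 1.57.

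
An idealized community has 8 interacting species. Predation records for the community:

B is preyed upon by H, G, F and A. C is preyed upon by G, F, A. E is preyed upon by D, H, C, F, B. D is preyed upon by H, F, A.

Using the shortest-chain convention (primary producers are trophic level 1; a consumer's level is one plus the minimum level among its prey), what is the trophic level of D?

Trophic level 2

E is a producer → level 1.
D eats E → level 2.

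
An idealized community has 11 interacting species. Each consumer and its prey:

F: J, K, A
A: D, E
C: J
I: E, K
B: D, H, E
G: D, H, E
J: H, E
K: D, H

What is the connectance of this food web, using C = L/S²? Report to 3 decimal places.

The web has S = 11 species and L = 18 feeding links.
C = L / S² = 18 / 121 = 0.1488 ≈ 0.149.

C = 0.149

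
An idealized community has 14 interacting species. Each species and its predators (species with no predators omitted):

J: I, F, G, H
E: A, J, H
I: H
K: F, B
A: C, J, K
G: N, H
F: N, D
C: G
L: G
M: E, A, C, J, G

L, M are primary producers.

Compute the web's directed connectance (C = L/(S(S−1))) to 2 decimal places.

The web has S = 14 species and L = 24 feeding links.
C = L / (S(S−1)) = 24 / 182 = 0.1319 ≈ 0.13.

C = 0.13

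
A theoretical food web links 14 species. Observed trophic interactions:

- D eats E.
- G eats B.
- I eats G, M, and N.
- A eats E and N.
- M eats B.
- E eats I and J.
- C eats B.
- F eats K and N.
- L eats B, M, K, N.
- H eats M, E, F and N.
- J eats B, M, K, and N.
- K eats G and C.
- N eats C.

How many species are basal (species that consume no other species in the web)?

1

Basal species (no prey listed): B.
Count: 1.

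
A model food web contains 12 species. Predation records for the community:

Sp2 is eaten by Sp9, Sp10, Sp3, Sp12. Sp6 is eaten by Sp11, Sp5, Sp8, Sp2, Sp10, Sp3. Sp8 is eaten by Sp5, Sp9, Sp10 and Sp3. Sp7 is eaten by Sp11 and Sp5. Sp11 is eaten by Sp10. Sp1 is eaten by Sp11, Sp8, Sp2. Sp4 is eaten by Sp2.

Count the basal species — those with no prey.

Basal species (no prey listed): Sp4, Sp7, Sp6, Sp1.
Count: 4.

4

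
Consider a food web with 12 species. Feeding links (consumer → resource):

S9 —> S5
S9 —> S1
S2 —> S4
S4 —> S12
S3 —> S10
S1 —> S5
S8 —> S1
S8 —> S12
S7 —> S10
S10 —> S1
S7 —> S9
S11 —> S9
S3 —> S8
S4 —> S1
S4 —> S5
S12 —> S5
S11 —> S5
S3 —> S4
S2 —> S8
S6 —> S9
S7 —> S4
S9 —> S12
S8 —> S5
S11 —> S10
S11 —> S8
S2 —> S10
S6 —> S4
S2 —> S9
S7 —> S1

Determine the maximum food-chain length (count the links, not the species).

3 links

One longest chain: S5 → S1 → S10 → S7.
It has 4 species and 3 links.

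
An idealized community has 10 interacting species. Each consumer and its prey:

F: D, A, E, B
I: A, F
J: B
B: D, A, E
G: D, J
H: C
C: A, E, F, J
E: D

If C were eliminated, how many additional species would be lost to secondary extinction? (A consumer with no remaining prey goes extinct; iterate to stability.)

1

Remove C.
Round 1: H (all prey gone) → extinct.
No further losses. Total secondary extinctions: 1.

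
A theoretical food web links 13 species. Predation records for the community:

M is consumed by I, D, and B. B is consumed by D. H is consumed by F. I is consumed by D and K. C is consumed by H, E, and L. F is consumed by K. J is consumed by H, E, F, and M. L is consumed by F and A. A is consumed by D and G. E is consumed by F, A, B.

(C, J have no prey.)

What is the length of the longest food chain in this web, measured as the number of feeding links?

3 links

One longest chain: C → H → F → K.
It has 4 species and 3 links.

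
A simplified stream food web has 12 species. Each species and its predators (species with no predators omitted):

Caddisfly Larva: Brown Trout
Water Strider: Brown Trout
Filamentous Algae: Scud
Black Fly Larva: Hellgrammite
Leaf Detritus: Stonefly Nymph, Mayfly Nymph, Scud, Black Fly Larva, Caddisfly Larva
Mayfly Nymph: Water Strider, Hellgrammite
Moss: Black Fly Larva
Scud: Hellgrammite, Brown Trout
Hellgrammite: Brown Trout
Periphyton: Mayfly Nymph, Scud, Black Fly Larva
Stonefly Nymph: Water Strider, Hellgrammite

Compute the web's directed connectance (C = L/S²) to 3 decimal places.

C = 0.139

The web has S = 12 species and L = 20 feeding links.
C = L / S² = 20 / 144 = 0.1389 ≈ 0.139.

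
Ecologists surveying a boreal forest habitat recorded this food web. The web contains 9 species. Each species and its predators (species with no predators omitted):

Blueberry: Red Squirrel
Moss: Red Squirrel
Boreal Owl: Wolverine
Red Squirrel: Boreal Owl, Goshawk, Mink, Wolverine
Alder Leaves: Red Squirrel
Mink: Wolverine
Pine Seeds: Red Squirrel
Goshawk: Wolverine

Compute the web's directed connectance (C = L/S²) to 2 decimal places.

The web has S = 9 species and L = 11 feeding links.
C = L / S² = 11 / 81 = 0.1358 ≈ 0.14.

C = 0.14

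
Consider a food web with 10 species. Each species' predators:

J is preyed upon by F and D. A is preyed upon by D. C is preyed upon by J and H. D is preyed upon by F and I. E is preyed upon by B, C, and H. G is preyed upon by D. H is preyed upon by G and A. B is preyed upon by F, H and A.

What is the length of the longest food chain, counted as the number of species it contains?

One longest chain: E → B → H → A → D → F.
It has 6 species and 5 links.

6 species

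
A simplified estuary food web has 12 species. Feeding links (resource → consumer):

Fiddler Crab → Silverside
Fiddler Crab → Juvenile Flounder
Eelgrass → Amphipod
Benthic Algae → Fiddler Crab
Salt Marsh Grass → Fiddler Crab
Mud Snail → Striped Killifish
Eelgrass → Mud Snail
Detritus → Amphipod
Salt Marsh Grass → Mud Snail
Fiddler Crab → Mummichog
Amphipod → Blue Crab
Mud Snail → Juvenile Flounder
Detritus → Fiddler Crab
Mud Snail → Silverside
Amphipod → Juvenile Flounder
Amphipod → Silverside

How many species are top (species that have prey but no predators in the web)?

Top species (has prey, but nothing eats it): Mummichog, Striped Killifish, Blue Crab, Silverside, Juvenile Flounder.
Count: 5.

5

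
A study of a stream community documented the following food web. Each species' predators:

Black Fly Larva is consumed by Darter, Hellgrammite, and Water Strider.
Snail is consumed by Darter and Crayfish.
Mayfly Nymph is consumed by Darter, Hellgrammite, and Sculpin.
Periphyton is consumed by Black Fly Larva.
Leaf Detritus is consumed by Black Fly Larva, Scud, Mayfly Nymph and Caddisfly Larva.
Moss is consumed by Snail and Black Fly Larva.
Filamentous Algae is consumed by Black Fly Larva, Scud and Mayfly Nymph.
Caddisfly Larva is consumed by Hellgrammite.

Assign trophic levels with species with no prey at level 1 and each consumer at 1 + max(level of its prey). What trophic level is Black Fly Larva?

Filamentous Algae has no prey (basal) → level 1.
Black Fly Larva eats Filamentous Algae (level 1); other prey at levels: Periphyton 1, Moss 1, Leaf Detritus 1 → level 2.

Trophic level 2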